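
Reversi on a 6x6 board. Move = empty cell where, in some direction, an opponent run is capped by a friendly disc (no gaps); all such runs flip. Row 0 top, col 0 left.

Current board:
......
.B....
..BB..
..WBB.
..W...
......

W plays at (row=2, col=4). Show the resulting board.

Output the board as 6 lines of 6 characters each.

Answer: ......
.B....
..BBW.
..WWB.
..W...
......

Derivation:
Place W at (2,4); scan 8 dirs for brackets.
Dir NW: first cell '.' (not opp) -> no flip
Dir N: first cell '.' (not opp) -> no flip
Dir NE: first cell '.' (not opp) -> no flip
Dir W: opp run (2,3) (2,2), next='.' -> no flip
Dir E: first cell '.' (not opp) -> no flip
Dir SW: opp run (3,3) capped by W -> flip
Dir S: opp run (3,4), next='.' -> no flip
Dir SE: first cell '.' (not opp) -> no flip
All flips: (3,3)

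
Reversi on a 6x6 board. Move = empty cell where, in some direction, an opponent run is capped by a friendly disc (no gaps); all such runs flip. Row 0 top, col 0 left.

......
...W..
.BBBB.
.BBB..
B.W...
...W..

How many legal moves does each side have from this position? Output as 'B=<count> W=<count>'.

Answer: B=5 W=5

Derivation:
-- B to move --
(0,2): flips 1 -> legal
(0,3): flips 1 -> legal
(0,4): flips 1 -> legal
(1,2): no bracket -> illegal
(1,4): no bracket -> illegal
(4,1): no bracket -> illegal
(4,3): no bracket -> illegal
(4,4): no bracket -> illegal
(5,1): flips 1 -> legal
(5,2): flips 1 -> legal
(5,4): no bracket -> illegal
B mobility = 5
-- W to move --
(1,0): no bracket -> illegal
(1,1): no bracket -> illegal
(1,2): flips 2 -> legal
(1,4): no bracket -> illegal
(1,5): flips 2 -> legal
(2,0): flips 1 -> legal
(2,5): no bracket -> illegal
(3,0): no bracket -> illegal
(3,4): no bracket -> illegal
(3,5): flips 1 -> legal
(4,1): no bracket -> illegal
(4,3): flips 2 -> legal
(4,4): no bracket -> illegal
(5,0): no bracket -> illegal
(5,1): no bracket -> illegal
W mobility = 5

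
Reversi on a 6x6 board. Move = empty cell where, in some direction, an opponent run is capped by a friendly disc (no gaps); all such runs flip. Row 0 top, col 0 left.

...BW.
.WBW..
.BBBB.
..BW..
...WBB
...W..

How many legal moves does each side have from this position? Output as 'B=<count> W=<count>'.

Answer: B=9 W=6

Derivation:
-- B to move --
(0,0): flips 1 -> legal
(0,1): flips 1 -> legal
(0,2): flips 1 -> legal
(0,5): flips 1 -> legal
(1,0): flips 1 -> legal
(1,4): flips 1 -> legal
(1,5): no bracket -> illegal
(2,0): no bracket -> illegal
(3,4): flips 1 -> legal
(4,2): flips 2 -> legal
(5,2): no bracket -> illegal
(5,4): flips 1 -> legal
B mobility = 9
-- W to move --
(0,1): no bracket -> illegal
(0,2): flips 1 -> legal
(1,0): flips 2 -> legal
(1,4): no bracket -> illegal
(1,5): flips 1 -> legal
(2,0): no bracket -> illegal
(2,5): no bracket -> illegal
(3,0): no bracket -> illegal
(3,1): flips 3 -> legal
(3,4): no bracket -> illegal
(3,5): flips 2 -> legal
(4,1): no bracket -> illegal
(4,2): no bracket -> illegal
(5,4): no bracket -> illegal
(5,5): flips 1 -> legal
W mobility = 6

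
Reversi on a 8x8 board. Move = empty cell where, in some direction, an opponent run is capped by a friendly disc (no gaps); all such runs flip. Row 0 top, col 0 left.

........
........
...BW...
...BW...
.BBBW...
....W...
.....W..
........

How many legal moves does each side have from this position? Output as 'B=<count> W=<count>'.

Answer: B=6 W=6

Derivation:
-- B to move --
(1,3): no bracket -> illegal
(1,4): no bracket -> illegal
(1,5): flips 1 -> legal
(2,5): flips 2 -> legal
(3,5): flips 1 -> legal
(4,5): flips 2 -> legal
(5,3): no bracket -> illegal
(5,5): flips 1 -> legal
(5,6): no bracket -> illegal
(6,3): no bracket -> illegal
(6,4): no bracket -> illegal
(6,6): no bracket -> illegal
(7,4): no bracket -> illegal
(7,5): no bracket -> illegal
(7,6): flips 2 -> legal
B mobility = 6
-- W to move --
(1,2): flips 1 -> legal
(1,3): no bracket -> illegal
(1,4): no bracket -> illegal
(2,2): flips 2 -> legal
(3,0): no bracket -> illegal
(3,1): no bracket -> illegal
(3,2): flips 2 -> legal
(4,0): flips 3 -> legal
(5,0): no bracket -> illegal
(5,1): flips 2 -> legal
(5,2): flips 1 -> legal
(5,3): no bracket -> illegal
W mobility = 6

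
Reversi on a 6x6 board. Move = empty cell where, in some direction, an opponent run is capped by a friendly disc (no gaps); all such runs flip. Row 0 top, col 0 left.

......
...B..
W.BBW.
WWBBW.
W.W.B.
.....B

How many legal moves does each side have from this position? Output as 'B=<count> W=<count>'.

-- B to move --
(1,0): no bracket -> illegal
(1,1): no bracket -> illegal
(1,4): flips 2 -> legal
(1,5): flips 1 -> legal
(2,1): no bracket -> illegal
(2,5): flips 1 -> legal
(3,5): flips 2 -> legal
(4,1): no bracket -> illegal
(4,3): no bracket -> illegal
(4,5): flips 1 -> legal
(5,0): no bracket -> illegal
(5,1): flips 1 -> legal
(5,2): flips 1 -> legal
(5,3): no bracket -> illegal
B mobility = 7
-- W to move --
(0,2): flips 1 -> legal
(0,3): no bracket -> illegal
(0,4): flips 2 -> legal
(1,1): no bracket -> illegal
(1,2): flips 3 -> legal
(1,4): no bracket -> illegal
(2,1): flips 2 -> legal
(3,5): no bracket -> illegal
(4,1): no bracket -> illegal
(4,3): no bracket -> illegal
(4,5): no bracket -> illegal
(5,3): no bracket -> illegal
(5,4): flips 1 -> legal
W mobility = 5

Answer: B=7 W=5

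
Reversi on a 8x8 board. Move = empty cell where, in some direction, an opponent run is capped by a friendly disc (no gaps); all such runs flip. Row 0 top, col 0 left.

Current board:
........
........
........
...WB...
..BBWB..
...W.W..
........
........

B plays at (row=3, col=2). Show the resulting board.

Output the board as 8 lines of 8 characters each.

Answer: ........
........
........
..BBB...
..BBWB..
...W.W..
........
........

Derivation:
Place B at (3,2); scan 8 dirs for brackets.
Dir NW: first cell '.' (not opp) -> no flip
Dir N: first cell '.' (not opp) -> no flip
Dir NE: first cell '.' (not opp) -> no flip
Dir W: first cell '.' (not opp) -> no flip
Dir E: opp run (3,3) capped by B -> flip
Dir SW: first cell '.' (not opp) -> no flip
Dir S: first cell 'B' (not opp) -> no flip
Dir SE: first cell 'B' (not opp) -> no flip
All flips: (3,3)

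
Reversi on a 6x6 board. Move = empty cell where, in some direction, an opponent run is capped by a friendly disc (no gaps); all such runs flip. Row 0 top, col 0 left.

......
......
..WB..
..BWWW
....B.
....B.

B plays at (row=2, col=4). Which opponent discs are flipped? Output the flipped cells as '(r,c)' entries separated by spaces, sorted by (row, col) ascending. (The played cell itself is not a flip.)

Dir NW: first cell '.' (not opp) -> no flip
Dir N: first cell '.' (not opp) -> no flip
Dir NE: first cell '.' (not opp) -> no flip
Dir W: first cell 'B' (not opp) -> no flip
Dir E: first cell '.' (not opp) -> no flip
Dir SW: opp run (3,3), next='.' -> no flip
Dir S: opp run (3,4) capped by B -> flip
Dir SE: opp run (3,5), next=edge -> no flip

Answer: (3,4)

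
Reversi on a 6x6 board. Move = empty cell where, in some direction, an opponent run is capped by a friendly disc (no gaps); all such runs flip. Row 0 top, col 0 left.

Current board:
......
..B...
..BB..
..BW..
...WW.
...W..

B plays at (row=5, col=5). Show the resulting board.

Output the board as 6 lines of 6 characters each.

Answer: ......
..B...
..BB..
..BB..
...WB.
...W.B

Derivation:
Place B at (5,5); scan 8 dirs for brackets.
Dir NW: opp run (4,4) (3,3) capped by B -> flip
Dir N: first cell '.' (not opp) -> no flip
Dir NE: edge -> no flip
Dir W: first cell '.' (not opp) -> no flip
Dir E: edge -> no flip
Dir SW: edge -> no flip
Dir S: edge -> no flip
Dir SE: edge -> no flip
All flips: (3,3) (4,4)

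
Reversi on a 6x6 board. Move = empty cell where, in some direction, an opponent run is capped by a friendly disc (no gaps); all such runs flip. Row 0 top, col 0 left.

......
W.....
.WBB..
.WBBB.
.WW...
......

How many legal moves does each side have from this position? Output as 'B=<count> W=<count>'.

-- B to move --
(0,0): no bracket -> illegal
(0,1): no bracket -> illegal
(1,1): no bracket -> illegal
(1,2): no bracket -> illegal
(2,0): flips 1 -> legal
(3,0): flips 1 -> legal
(4,0): flips 1 -> legal
(4,3): no bracket -> illegal
(5,0): flips 1 -> legal
(5,1): flips 1 -> legal
(5,2): flips 1 -> legal
(5,3): no bracket -> illegal
B mobility = 6
-- W to move --
(1,1): no bracket -> illegal
(1,2): flips 2 -> legal
(1,3): flips 1 -> legal
(1,4): flips 2 -> legal
(2,4): flips 3 -> legal
(2,5): no bracket -> illegal
(3,5): flips 3 -> legal
(4,3): flips 1 -> legal
(4,4): no bracket -> illegal
(4,5): no bracket -> illegal
W mobility = 6

Answer: B=6 W=6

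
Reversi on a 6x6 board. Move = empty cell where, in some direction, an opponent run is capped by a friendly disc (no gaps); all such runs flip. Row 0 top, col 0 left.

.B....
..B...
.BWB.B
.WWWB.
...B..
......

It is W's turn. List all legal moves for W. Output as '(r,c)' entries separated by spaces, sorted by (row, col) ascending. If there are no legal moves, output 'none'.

(0,0): no bracket -> illegal
(0,2): flips 1 -> legal
(0,3): no bracket -> illegal
(1,0): flips 1 -> legal
(1,1): flips 1 -> legal
(1,3): flips 1 -> legal
(1,4): flips 1 -> legal
(1,5): no bracket -> illegal
(2,0): flips 1 -> legal
(2,4): flips 1 -> legal
(3,0): no bracket -> illegal
(3,5): flips 1 -> legal
(4,2): no bracket -> illegal
(4,4): no bracket -> illegal
(4,5): no bracket -> illegal
(5,2): no bracket -> illegal
(5,3): flips 1 -> legal
(5,4): flips 1 -> legal

Answer: (0,2) (1,0) (1,1) (1,3) (1,4) (2,0) (2,4) (3,5) (5,3) (5,4)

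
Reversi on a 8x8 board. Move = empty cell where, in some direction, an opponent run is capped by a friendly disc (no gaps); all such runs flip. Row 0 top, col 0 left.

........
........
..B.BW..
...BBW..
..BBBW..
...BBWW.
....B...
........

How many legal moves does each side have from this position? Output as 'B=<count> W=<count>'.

Answer: B=7 W=9

Derivation:
-- B to move --
(1,4): no bracket -> illegal
(1,5): no bracket -> illegal
(1,6): flips 1 -> legal
(2,6): flips 2 -> legal
(3,6): flips 2 -> legal
(4,6): flips 3 -> legal
(4,7): no bracket -> illegal
(5,7): flips 2 -> legal
(6,5): no bracket -> illegal
(6,6): flips 1 -> legal
(6,7): flips 2 -> legal
B mobility = 7
-- W to move --
(1,1): flips 3 -> legal
(1,2): no bracket -> illegal
(1,3): flips 1 -> legal
(1,4): no bracket -> illegal
(1,5): no bracket -> illegal
(2,1): no bracket -> illegal
(2,3): flips 2 -> legal
(3,1): no bracket -> illegal
(3,2): flips 2 -> legal
(4,1): flips 3 -> legal
(5,1): no bracket -> illegal
(5,2): flips 4 -> legal
(6,2): flips 2 -> legal
(6,3): flips 1 -> legal
(6,5): no bracket -> illegal
(7,3): flips 1 -> legal
(7,4): no bracket -> illegal
(7,5): no bracket -> illegal
W mobility = 9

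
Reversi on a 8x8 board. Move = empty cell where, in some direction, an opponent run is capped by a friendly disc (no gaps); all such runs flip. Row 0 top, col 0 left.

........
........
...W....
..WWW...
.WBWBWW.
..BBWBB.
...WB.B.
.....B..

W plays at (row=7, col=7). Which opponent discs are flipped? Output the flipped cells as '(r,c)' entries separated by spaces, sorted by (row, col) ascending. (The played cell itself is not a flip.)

Answer: (4,4) (5,5) (6,6)

Derivation:
Dir NW: opp run (6,6) (5,5) (4,4) capped by W -> flip
Dir N: first cell '.' (not opp) -> no flip
Dir NE: edge -> no flip
Dir W: first cell '.' (not opp) -> no flip
Dir E: edge -> no flip
Dir SW: edge -> no flip
Dir S: edge -> no flip
Dir SE: edge -> no flip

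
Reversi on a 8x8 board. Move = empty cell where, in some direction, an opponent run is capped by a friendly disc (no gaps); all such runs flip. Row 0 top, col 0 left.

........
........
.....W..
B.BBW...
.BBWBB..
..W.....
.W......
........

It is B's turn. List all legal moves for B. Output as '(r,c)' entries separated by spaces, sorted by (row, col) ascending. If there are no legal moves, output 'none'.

(1,4): no bracket -> illegal
(1,5): no bracket -> illegal
(1,6): no bracket -> illegal
(2,3): flips 1 -> legal
(2,4): flips 1 -> legal
(2,6): no bracket -> illegal
(3,5): flips 1 -> legal
(3,6): no bracket -> illegal
(5,0): no bracket -> illegal
(5,1): no bracket -> illegal
(5,3): flips 1 -> legal
(5,4): flips 1 -> legal
(6,0): no bracket -> illegal
(6,2): flips 1 -> legal
(6,3): flips 1 -> legal
(7,0): no bracket -> illegal
(7,1): no bracket -> illegal
(7,2): no bracket -> illegal

Answer: (2,3) (2,4) (3,5) (5,3) (5,4) (6,2) (6,3)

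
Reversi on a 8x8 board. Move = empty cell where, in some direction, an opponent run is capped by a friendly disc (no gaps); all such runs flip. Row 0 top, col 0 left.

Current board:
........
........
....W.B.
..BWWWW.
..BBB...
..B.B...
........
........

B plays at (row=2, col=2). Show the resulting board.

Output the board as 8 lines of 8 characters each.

Place B at (2,2); scan 8 dirs for brackets.
Dir NW: first cell '.' (not opp) -> no flip
Dir N: first cell '.' (not opp) -> no flip
Dir NE: first cell '.' (not opp) -> no flip
Dir W: first cell '.' (not opp) -> no flip
Dir E: first cell '.' (not opp) -> no flip
Dir SW: first cell '.' (not opp) -> no flip
Dir S: first cell 'B' (not opp) -> no flip
Dir SE: opp run (3,3) capped by B -> flip
All flips: (3,3)

Answer: ........
........
..B.W.B.
..BBWWW.
..BBB...
..B.B...
........
........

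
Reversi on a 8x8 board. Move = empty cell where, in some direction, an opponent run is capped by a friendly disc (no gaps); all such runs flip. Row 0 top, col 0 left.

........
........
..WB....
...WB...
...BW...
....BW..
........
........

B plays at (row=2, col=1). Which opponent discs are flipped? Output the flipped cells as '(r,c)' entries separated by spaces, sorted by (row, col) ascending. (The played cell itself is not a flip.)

Dir NW: first cell '.' (not opp) -> no flip
Dir N: first cell '.' (not opp) -> no flip
Dir NE: first cell '.' (not opp) -> no flip
Dir W: first cell '.' (not opp) -> no flip
Dir E: opp run (2,2) capped by B -> flip
Dir SW: first cell '.' (not opp) -> no flip
Dir S: first cell '.' (not opp) -> no flip
Dir SE: first cell '.' (not opp) -> no flip

Answer: (2,2)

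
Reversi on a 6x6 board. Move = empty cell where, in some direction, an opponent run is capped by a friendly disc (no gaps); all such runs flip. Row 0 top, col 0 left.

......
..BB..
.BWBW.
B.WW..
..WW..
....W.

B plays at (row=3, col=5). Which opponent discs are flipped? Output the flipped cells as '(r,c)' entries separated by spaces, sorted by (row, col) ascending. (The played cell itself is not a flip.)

Dir NW: opp run (2,4) capped by B -> flip
Dir N: first cell '.' (not opp) -> no flip
Dir NE: edge -> no flip
Dir W: first cell '.' (not opp) -> no flip
Dir E: edge -> no flip
Dir SW: first cell '.' (not opp) -> no flip
Dir S: first cell '.' (not opp) -> no flip
Dir SE: edge -> no flip

Answer: (2,4)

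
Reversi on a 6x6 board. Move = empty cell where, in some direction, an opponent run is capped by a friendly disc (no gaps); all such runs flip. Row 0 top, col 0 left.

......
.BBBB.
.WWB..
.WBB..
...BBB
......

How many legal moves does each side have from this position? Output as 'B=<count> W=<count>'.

-- B to move --
(1,0): flips 1 -> legal
(2,0): flips 2 -> legal
(3,0): flips 2 -> legal
(4,0): flips 2 -> legal
(4,1): flips 2 -> legal
(4,2): no bracket -> illegal
B mobility = 5
-- W to move --
(0,0): flips 1 -> legal
(0,1): flips 1 -> legal
(0,2): flips 1 -> legal
(0,3): flips 1 -> legal
(0,4): flips 1 -> legal
(0,5): no bracket -> illegal
(1,0): no bracket -> illegal
(1,5): no bracket -> illegal
(2,0): no bracket -> illegal
(2,4): flips 1 -> legal
(2,5): no bracket -> illegal
(3,4): flips 2 -> legal
(3,5): no bracket -> illegal
(4,1): no bracket -> illegal
(4,2): flips 1 -> legal
(5,2): no bracket -> illegal
(5,3): no bracket -> illegal
(5,4): flips 2 -> legal
(5,5): flips 2 -> legal
W mobility = 10

Answer: B=5 W=10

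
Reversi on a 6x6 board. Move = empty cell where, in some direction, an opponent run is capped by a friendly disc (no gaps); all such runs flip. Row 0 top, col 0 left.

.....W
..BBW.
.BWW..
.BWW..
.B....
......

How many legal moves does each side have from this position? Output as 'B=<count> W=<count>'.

-- B to move --
(0,3): no bracket -> illegal
(0,4): no bracket -> illegal
(1,1): no bracket -> illegal
(1,5): flips 1 -> legal
(2,4): flips 2 -> legal
(2,5): no bracket -> illegal
(3,4): flips 3 -> legal
(4,2): flips 2 -> legal
(4,3): flips 3 -> legal
(4,4): no bracket -> illegal
B mobility = 5
-- W to move --
(0,1): flips 1 -> legal
(0,2): flips 1 -> legal
(0,3): flips 1 -> legal
(0,4): flips 1 -> legal
(1,0): flips 1 -> legal
(1,1): flips 2 -> legal
(2,0): flips 1 -> legal
(2,4): no bracket -> illegal
(3,0): flips 1 -> legal
(4,0): flips 1 -> legal
(4,2): no bracket -> illegal
(5,0): flips 1 -> legal
(5,1): no bracket -> illegal
(5,2): no bracket -> illegal
W mobility = 10

Answer: B=5 W=10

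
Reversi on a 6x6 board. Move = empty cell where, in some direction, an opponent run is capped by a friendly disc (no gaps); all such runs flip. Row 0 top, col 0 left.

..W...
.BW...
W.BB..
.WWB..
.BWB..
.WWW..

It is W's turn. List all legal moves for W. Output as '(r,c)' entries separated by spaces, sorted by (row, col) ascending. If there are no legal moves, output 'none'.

(0,0): no bracket -> illegal
(0,1): no bracket -> illegal
(1,0): flips 1 -> legal
(1,3): flips 4 -> legal
(1,4): flips 1 -> legal
(2,1): no bracket -> illegal
(2,4): flips 1 -> legal
(3,0): flips 1 -> legal
(3,4): flips 3 -> legal
(4,0): flips 1 -> legal
(4,4): flips 1 -> legal
(5,0): flips 1 -> legal
(5,4): flips 1 -> legal

Answer: (1,0) (1,3) (1,4) (2,4) (3,0) (3,4) (4,0) (4,4) (5,0) (5,4)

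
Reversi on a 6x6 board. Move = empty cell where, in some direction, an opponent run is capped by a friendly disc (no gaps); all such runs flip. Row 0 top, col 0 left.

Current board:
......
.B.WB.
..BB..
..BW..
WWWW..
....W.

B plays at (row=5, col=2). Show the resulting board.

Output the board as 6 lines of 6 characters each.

Answer: ......
.B.WB.
..BB..
..BW..
WWBW..
..B.W.

Derivation:
Place B at (5,2); scan 8 dirs for brackets.
Dir NW: opp run (4,1), next='.' -> no flip
Dir N: opp run (4,2) capped by B -> flip
Dir NE: opp run (4,3), next='.' -> no flip
Dir W: first cell '.' (not opp) -> no flip
Dir E: first cell '.' (not opp) -> no flip
Dir SW: edge -> no flip
Dir S: edge -> no flip
Dir SE: edge -> no flip
All flips: (4,2)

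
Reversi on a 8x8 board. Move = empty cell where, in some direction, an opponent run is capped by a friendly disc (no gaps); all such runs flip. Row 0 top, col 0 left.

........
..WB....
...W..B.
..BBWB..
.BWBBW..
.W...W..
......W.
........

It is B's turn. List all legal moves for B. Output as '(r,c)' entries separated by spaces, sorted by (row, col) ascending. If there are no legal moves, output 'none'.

Answer: (1,1) (1,4) (2,4) (2,5) (4,6) (5,2) (6,0) (6,1) (6,5) (7,7)

Derivation:
(0,1): no bracket -> illegal
(0,2): no bracket -> illegal
(0,3): no bracket -> illegal
(1,1): flips 1 -> legal
(1,4): flips 1 -> legal
(2,1): no bracket -> illegal
(2,2): no bracket -> illegal
(2,4): flips 1 -> legal
(2,5): flips 1 -> legal
(3,1): no bracket -> illegal
(3,6): no bracket -> illegal
(4,0): no bracket -> illegal
(4,6): flips 1 -> legal
(5,0): no bracket -> illegal
(5,2): flips 1 -> legal
(5,3): no bracket -> illegal
(5,4): no bracket -> illegal
(5,6): no bracket -> illegal
(5,7): no bracket -> illegal
(6,0): flips 2 -> legal
(6,1): flips 1 -> legal
(6,2): no bracket -> illegal
(6,4): no bracket -> illegal
(6,5): flips 2 -> legal
(6,7): no bracket -> illegal
(7,5): no bracket -> illegal
(7,6): no bracket -> illegal
(7,7): flips 2 -> legal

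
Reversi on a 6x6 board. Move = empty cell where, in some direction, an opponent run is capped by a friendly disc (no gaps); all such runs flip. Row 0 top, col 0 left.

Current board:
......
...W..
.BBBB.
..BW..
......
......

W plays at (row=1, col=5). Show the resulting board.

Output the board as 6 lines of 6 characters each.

Answer: ......
...W.W
.BBBW.
..BW..
......
......

Derivation:
Place W at (1,5); scan 8 dirs for brackets.
Dir NW: first cell '.' (not opp) -> no flip
Dir N: first cell '.' (not opp) -> no flip
Dir NE: edge -> no flip
Dir W: first cell '.' (not opp) -> no flip
Dir E: edge -> no flip
Dir SW: opp run (2,4) capped by W -> flip
Dir S: first cell '.' (not opp) -> no flip
Dir SE: edge -> no flip
All flips: (2,4)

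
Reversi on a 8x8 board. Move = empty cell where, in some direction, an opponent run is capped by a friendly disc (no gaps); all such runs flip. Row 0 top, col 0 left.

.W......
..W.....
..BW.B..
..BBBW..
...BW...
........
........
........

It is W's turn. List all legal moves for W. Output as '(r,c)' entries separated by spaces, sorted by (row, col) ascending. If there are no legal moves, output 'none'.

(1,1): flips 2 -> legal
(1,3): no bracket -> illegal
(1,4): no bracket -> illegal
(1,5): flips 1 -> legal
(1,6): no bracket -> illegal
(2,1): flips 1 -> legal
(2,4): flips 1 -> legal
(2,6): no bracket -> illegal
(3,1): flips 3 -> legal
(3,6): no bracket -> illegal
(4,1): flips 1 -> legal
(4,2): flips 3 -> legal
(4,5): flips 1 -> legal
(5,2): no bracket -> illegal
(5,3): flips 2 -> legal
(5,4): no bracket -> illegal

Answer: (1,1) (1,5) (2,1) (2,4) (3,1) (4,1) (4,2) (4,5) (5,3)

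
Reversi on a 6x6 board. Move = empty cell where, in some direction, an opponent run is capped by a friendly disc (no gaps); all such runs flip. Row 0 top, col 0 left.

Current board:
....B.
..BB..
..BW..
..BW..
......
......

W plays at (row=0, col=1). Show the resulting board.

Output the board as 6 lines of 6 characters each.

Answer: .W..B.
..WB..
..BW..
..BW..
......
......

Derivation:
Place W at (0,1); scan 8 dirs for brackets.
Dir NW: edge -> no flip
Dir N: edge -> no flip
Dir NE: edge -> no flip
Dir W: first cell '.' (not opp) -> no flip
Dir E: first cell '.' (not opp) -> no flip
Dir SW: first cell '.' (not opp) -> no flip
Dir S: first cell '.' (not opp) -> no flip
Dir SE: opp run (1,2) capped by W -> flip
All flips: (1,2)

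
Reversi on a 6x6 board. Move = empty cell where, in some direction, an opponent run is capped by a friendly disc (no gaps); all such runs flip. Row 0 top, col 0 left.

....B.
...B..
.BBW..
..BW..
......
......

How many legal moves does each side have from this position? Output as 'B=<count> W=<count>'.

-- B to move --
(1,2): no bracket -> illegal
(1,4): flips 1 -> legal
(2,4): flips 1 -> legal
(3,4): flips 1 -> legal
(4,2): no bracket -> illegal
(4,3): flips 2 -> legal
(4,4): flips 1 -> legal
B mobility = 5
-- W to move --
(0,2): no bracket -> illegal
(0,3): flips 1 -> legal
(0,5): no bracket -> illegal
(1,0): no bracket -> illegal
(1,1): flips 1 -> legal
(1,2): no bracket -> illegal
(1,4): no bracket -> illegal
(1,5): no bracket -> illegal
(2,0): flips 2 -> legal
(2,4): no bracket -> illegal
(3,0): no bracket -> illegal
(3,1): flips 1 -> legal
(4,1): flips 1 -> legal
(4,2): no bracket -> illegal
(4,3): no bracket -> illegal
W mobility = 5

Answer: B=5 W=5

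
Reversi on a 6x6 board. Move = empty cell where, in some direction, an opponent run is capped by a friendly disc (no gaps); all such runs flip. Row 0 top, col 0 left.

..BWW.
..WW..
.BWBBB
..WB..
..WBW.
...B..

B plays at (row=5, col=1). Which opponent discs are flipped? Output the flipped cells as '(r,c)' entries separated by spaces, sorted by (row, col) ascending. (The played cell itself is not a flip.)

Answer: (4,2)

Derivation:
Dir NW: first cell '.' (not opp) -> no flip
Dir N: first cell '.' (not opp) -> no flip
Dir NE: opp run (4,2) capped by B -> flip
Dir W: first cell '.' (not opp) -> no flip
Dir E: first cell '.' (not opp) -> no flip
Dir SW: edge -> no flip
Dir S: edge -> no flip
Dir SE: edge -> no flip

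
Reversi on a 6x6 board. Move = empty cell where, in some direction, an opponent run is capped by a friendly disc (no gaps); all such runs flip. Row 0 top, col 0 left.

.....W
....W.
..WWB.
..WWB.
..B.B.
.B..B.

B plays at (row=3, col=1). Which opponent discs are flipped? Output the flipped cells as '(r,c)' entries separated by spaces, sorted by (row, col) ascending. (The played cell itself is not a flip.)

Dir NW: first cell '.' (not opp) -> no flip
Dir N: first cell '.' (not opp) -> no flip
Dir NE: opp run (2,2), next='.' -> no flip
Dir W: first cell '.' (not opp) -> no flip
Dir E: opp run (3,2) (3,3) capped by B -> flip
Dir SW: first cell '.' (not opp) -> no flip
Dir S: first cell '.' (not opp) -> no flip
Dir SE: first cell 'B' (not opp) -> no flip

Answer: (3,2) (3,3)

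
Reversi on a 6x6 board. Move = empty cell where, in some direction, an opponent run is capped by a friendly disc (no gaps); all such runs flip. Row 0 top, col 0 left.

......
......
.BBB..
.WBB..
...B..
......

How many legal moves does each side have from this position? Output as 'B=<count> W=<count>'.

Answer: B=3 W=3

Derivation:
-- B to move --
(2,0): no bracket -> illegal
(3,0): flips 1 -> legal
(4,0): flips 1 -> legal
(4,1): flips 1 -> legal
(4,2): no bracket -> illegal
B mobility = 3
-- W to move --
(1,0): no bracket -> illegal
(1,1): flips 1 -> legal
(1,2): no bracket -> illegal
(1,3): flips 1 -> legal
(1,4): no bracket -> illegal
(2,0): no bracket -> illegal
(2,4): no bracket -> illegal
(3,0): no bracket -> illegal
(3,4): flips 2 -> legal
(4,1): no bracket -> illegal
(4,2): no bracket -> illegal
(4,4): no bracket -> illegal
(5,2): no bracket -> illegal
(5,3): no bracket -> illegal
(5,4): no bracket -> illegal
W mobility = 3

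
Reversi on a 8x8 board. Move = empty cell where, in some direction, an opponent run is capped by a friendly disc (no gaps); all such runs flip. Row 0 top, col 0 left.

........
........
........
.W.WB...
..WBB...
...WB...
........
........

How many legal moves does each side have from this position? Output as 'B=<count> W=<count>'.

-- B to move --
(2,0): no bracket -> illegal
(2,1): no bracket -> illegal
(2,2): flips 1 -> legal
(2,3): flips 1 -> legal
(2,4): no bracket -> illegal
(3,0): no bracket -> illegal
(3,2): flips 1 -> legal
(4,0): no bracket -> illegal
(4,1): flips 1 -> legal
(5,1): no bracket -> illegal
(5,2): flips 1 -> legal
(6,2): flips 1 -> legal
(6,3): flips 1 -> legal
(6,4): no bracket -> illegal
B mobility = 7
-- W to move --
(2,3): no bracket -> illegal
(2,4): no bracket -> illegal
(2,5): no bracket -> illegal
(3,2): no bracket -> illegal
(3,5): flips 2 -> legal
(4,5): flips 2 -> legal
(5,2): no bracket -> illegal
(5,5): flips 2 -> legal
(6,3): no bracket -> illegal
(6,4): no bracket -> illegal
(6,5): no bracket -> illegal
W mobility = 3

Answer: B=7 W=3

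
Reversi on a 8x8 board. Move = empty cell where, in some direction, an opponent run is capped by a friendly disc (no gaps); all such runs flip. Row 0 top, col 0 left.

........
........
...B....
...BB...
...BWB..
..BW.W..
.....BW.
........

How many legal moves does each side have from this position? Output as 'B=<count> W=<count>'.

Answer: B=4 W=9

Derivation:
-- B to move --
(3,5): no bracket -> illegal
(4,2): no bracket -> illegal
(4,6): no bracket -> illegal
(5,4): flips 2 -> legal
(5,6): no bracket -> illegal
(5,7): no bracket -> illegal
(6,2): no bracket -> illegal
(6,3): flips 1 -> legal
(6,4): no bracket -> illegal
(6,7): flips 1 -> legal
(7,5): no bracket -> illegal
(7,6): no bracket -> illegal
(7,7): flips 3 -> legal
B mobility = 4
-- W to move --
(1,2): no bracket -> illegal
(1,3): flips 3 -> legal
(1,4): no bracket -> illegal
(2,2): flips 1 -> legal
(2,4): flips 1 -> legal
(2,5): no bracket -> illegal
(3,2): no bracket -> illegal
(3,5): flips 1 -> legal
(3,6): no bracket -> illegal
(4,1): no bracket -> illegal
(4,2): flips 1 -> legal
(4,6): flips 1 -> legal
(5,1): flips 1 -> legal
(5,4): no bracket -> illegal
(5,6): no bracket -> illegal
(6,1): no bracket -> illegal
(6,2): no bracket -> illegal
(6,3): no bracket -> illegal
(6,4): flips 1 -> legal
(7,4): no bracket -> illegal
(7,5): flips 1 -> legal
(7,6): no bracket -> illegal
W mobility = 9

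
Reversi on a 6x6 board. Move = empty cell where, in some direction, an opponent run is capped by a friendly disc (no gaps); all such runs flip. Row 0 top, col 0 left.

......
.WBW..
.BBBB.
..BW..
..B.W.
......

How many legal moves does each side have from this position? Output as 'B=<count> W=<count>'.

Answer: B=10 W=4

Derivation:
-- B to move --
(0,0): flips 1 -> legal
(0,1): flips 1 -> legal
(0,2): flips 1 -> legal
(0,3): flips 1 -> legal
(0,4): flips 1 -> legal
(1,0): flips 1 -> legal
(1,4): flips 1 -> legal
(2,0): no bracket -> illegal
(3,4): flips 1 -> legal
(3,5): no bracket -> illegal
(4,3): flips 1 -> legal
(4,5): no bracket -> illegal
(5,3): no bracket -> illegal
(5,4): no bracket -> illegal
(5,5): flips 2 -> legal
B mobility = 10
-- W to move --
(0,1): no bracket -> illegal
(0,2): no bracket -> illegal
(0,3): no bracket -> illegal
(1,0): no bracket -> illegal
(1,4): no bracket -> illegal
(1,5): flips 1 -> legal
(2,0): no bracket -> illegal
(2,5): no bracket -> illegal
(3,0): no bracket -> illegal
(3,1): flips 3 -> legal
(3,4): no bracket -> illegal
(3,5): flips 1 -> legal
(4,1): no bracket -> illegal
(4,3): no bracket -> illegal
(5,1): flips 1 -> legal
(5,2): no bracket -> illegal
(5,3): no bracket -> illegal
W mobility = 4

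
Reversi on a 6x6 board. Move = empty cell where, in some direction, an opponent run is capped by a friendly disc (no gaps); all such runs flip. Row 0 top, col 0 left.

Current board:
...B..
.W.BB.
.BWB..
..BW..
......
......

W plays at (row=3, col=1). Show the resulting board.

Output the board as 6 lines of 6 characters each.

Place W at (3,1); scan 8 dirs for brackets.
Dir NW: first cell '.' (not opp) -> no flip
Dir N: opp run (2,1) capped by W -> flip
Dir NE: first cell 'W' (not opp) -> no flip
Dir W: first cell '.' (not opp) -> no flip
Dir E: opp run (3,2) capped by W -> flip
Dir SW: first cell '.' (not opp) -> no flip
Dir S: first cell '.' (not opp) -> no flip
Dir SE: first cell '.' (not opp) -> no flip
All flips: (2,1) (3,2)

Answer: ...B..
.W.BB.
.WWB..
.WWW..
......
......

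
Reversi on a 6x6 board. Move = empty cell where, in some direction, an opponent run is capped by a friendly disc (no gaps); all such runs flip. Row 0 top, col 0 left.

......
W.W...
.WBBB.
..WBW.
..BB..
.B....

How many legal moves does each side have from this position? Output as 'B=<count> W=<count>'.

-- B to move --
(0,0): no bracket -> illegal
(0,1): flips 1 -> legal
(0,2): flips 1 -> legal
(0,3): no bracket -> illegal
(1,1): no bracket -> illegal
(1,3): no bracket -> illegal
(2,0): flips 1 -> legal
(2,5): flips 1 -> legal
(3,0): no bracket -> illegal
(3,1): flips 1 -> legal
(3,5): flips 1 -> legal
(4,1): flips 1 -> legal
(4,4): flips 1 -> legal
(4,5): flips 1 -> legal
B mobility = 9
-- W to move --
(1,1): no bracket -> illegal
(1,3): no bracket -> illegal
(1,4): flips 2 -> legal
(1,5): no bracket -> illegal
(2,5): flips 3 -> legal
(3,1): no bracket -> illegal
(3,5): no bracket -> illegal
(4,0): no bracket -> illegal
(4,1): no bracket -> illegal
(4,4): no bracket -> illegal
(5,0): no bracket -> illegal
(5,2): flips 2 -> legal
(5,3): no bracket -> illegal
(5,4): flips 1 -> legal
W mobility = 4

Answer: B=9 W=4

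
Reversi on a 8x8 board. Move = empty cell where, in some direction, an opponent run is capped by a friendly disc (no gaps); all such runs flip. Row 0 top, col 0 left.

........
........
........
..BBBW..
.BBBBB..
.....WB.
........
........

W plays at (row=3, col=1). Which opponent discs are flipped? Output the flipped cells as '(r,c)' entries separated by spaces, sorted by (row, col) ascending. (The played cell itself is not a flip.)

Dir NW: first cell '.' (not opp) -> no flip
Dir N: first cell '.' (not opp) -> no flip
Dir NE: first cell '.' (not opp) -> no flip
Dir W: first cell '.' (not opp) -> no flip
Dir E: opp run (3,2) (3,3) (3,4) capped by W -> flip
Dir SW: first cell '.' (not opp) -> no flip
Dir S: opp run (4,1), next='.' -> no flip
Dir SE: opp run (4,2), next='.' -> no flip

Answer: (3,2) (3,3) (3,4)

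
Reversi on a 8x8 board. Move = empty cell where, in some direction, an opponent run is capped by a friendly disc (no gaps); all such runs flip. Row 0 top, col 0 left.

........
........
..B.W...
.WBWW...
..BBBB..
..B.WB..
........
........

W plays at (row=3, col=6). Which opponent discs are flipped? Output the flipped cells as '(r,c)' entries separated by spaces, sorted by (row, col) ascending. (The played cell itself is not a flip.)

Dir NW: first cell '.' (not opp) -> no flip
Dir N: first cell '.' (not opp) -> no flip
Dir NE: first cell '.' (not opp) -> no flip
Dir W: first cell '.' (not opp) -> no flip
Dir E: first cell '.' (not opp) -> no flip
Dir SW: opp run (4,5) capped by W -> flip
Dir S: first cell '.' (not opp) -> no flip
Dir SE: first cell '.' (not opp) -> no flip

Answer: (4,5)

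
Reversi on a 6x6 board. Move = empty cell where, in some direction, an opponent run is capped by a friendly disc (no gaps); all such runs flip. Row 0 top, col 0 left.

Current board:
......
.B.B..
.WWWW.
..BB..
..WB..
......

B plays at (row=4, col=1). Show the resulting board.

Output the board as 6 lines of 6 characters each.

Answer: ......
.B.B..
.WWWW.
..BB..
.BBB..
......

Derivation:
Place B at (4,1); scan 8 dirs for brackets.
Dir NW: first cell '.' (not opp) -> no flip
Dir N: first cell '.' (not opp) -> no flip
Dir NE: first cell 'B' (not opp) -> no flip
Dir W: first cell '.' (not opp) -> no flip
Dir E: opp run (4,2) capped by B -> flip
Dir SW: first cell '.' (not opp) -> no flip
Dir S: first cell '.' (not opp) -> no flip
Dir SE: first cell '.' (not opp) -> no flip
All flips: (4,2)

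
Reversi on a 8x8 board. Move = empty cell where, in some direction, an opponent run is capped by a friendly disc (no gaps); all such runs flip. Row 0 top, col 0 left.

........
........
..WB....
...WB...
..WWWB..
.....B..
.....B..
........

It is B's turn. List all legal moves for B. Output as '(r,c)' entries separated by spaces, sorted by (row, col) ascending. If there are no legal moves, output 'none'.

(1,1): flips 3 -> legal
(1,2): no bracket -> illegal
(1,3): no bracket -> illegal
(2,1): flips 1 -> legal
(2,4): no bracket -> illegal
(3,1): no bracket -> illegal
(3,2): flips 1 -> legal
(3,5): no bracket -> illegal
(4,1): flips 3 -> legal
(5,1): no bracket -> illegal
(5,2): flips 1 -> legal
(5,3): flips 2 -> legal
(5,4): flips 1 -> legal

Answer: (1,1) (2,1) (3,2) (4,1) (5,2) (5,3) (5,4)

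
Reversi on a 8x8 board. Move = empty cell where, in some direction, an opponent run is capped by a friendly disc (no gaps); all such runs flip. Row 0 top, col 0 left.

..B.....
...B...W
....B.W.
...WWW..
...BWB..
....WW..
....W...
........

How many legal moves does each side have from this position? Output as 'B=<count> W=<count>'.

-- B to move --
(0,6): no bracket -> illegal
(0,7): no bracket -> illegal
(1,5): no bracket -> illegal
(1,6): no bracket -> illegal
(2,2): no bracket -> illegal
(2,3): flips 2 -> legal
(2,5): flips 2 -> legal
(2,7): no bracket -> illegal
(3,2): no bracket -> illegal
(3,6): no bracket -> illegal
(3,7): no bracket -> illegal
(4,2): flips 1 -> legal
(4,6): flips 1 -> legal
(5,3): no bracket -> illegal
(5,6): no bracket -> illegal
(6,3): flips 1 -> legal
(6,5): flips 2 -> legal
(6,6): no bracket -> illegal
(7,3): no bracket -> illegal
(7,4): flips 4 -> legal
(7,5): no bracket -> illegal
B mobility = 7
-- W to move --
(0,1): no bracket -> illegal
(0,3): no bracket -> illegal
(0,4): no bracket -> illegal
(1,1): no bracket -> illegal
(1,2): no bracket -> illegal
(1,4): flips 1 -> legal
(1,5): flips 1 -> legal
(2,2): no bracket -> illegal
(2,3): no bracket -> illegal
(2,5): no bracket -> illegal
(3,2): flips 1 -> legal
(3,6): flips 1 -> legal
(4,2): flips 1 -> legal
(4,6): flips 1 -> legal
(5,2): flips 1 -> legal
(5,3): flips 1 -> legal
(5,6): flips 1 -> legal
W mobility = 9

Answer: B=7 W=9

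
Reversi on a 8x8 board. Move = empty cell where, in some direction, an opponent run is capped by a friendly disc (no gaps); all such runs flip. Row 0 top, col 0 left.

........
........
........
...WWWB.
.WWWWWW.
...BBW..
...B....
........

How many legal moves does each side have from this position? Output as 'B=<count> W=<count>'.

-- B to move --
(2,2): no bracket -> illegal
(2,3): flips 2 -> legal
(2,4): flips 2 -> legal
(2,5): no bracket -> illegal
(2,6): flips 2 -> legal
(3,0): no bracket -> illegal
(3,1): flips 1 -> legal
(3,2): flips 4 -> legal
(3,7): no bracket -> illegal
(4,0): no bracket -> illegal
(4,7): no bracket -> illegal
(5,0): no bracket -> illegal
(5,1): no bracket -> illegal
(5,2): no bracket -> illegal
(5,6): flips 2 -> legal
(5,7): no bracket -> illegal
(6,4): no bracket -> illegal
(6,5): no bracket -> illegal
(6,6): no bracket -> illegal
B mobility = 6
-- W to move --
(2,5): no bracket -> illegal
(2,6): flips 1 -> legal
(2,7): flips 1 -> legal
(3,7): flips 1 -> legal
(4,7): no bracket -> illegal
(5,2): flips 2 -> legal
(6,2): flips 1 -> legal
(6,4): flips 2 -> legal
(6,5): flips 1 -> legal
(7,2): flips 2 -> legal
(7,3): flips 2 -> legal
(7,4): no bracket -> illegal
W mobility = 9

Answer: B=6 W=9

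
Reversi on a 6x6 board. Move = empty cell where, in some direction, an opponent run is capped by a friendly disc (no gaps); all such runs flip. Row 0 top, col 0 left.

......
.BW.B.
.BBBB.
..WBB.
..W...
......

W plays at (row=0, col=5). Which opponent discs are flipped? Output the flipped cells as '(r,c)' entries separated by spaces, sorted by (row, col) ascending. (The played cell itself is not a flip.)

Answer: (1,4) (2,3)

Derivation:
Dir NW: edge -> no flip
Dir N: edge -> no flip
Dir NE: edge -> no flip
Dir W: first cell '.' (not opp) -> no flip
Dir E: edge -> no flip
Dir SW: opp run (1,4) (2,3) capped by W -> flip
Dir S: first cell '.' (not opp) -> no flip
Dir SE: edge -> no flip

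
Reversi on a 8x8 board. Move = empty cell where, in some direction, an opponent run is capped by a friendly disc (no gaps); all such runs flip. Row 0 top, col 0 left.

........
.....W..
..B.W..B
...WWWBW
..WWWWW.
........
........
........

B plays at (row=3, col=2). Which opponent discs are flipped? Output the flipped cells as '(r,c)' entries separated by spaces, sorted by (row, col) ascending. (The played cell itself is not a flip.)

Answer: (3,3) (3,4) (3,5)

Derivation:
Dir NW: first cell '.' (not opp) -> no flip
Dir N: first cell 'B' (not opp) -> no flip
Dir NE: first cell '.' (not opp) -> no flip
Dir W: first cell '.' (not opp) -> no flip
Dir E: opp run (3,3) (3,4) (3,5) capped by B -> flip
Dir SW: first cell '.' (not opp) -> no flip
Dir S: opp run (4,2), next='.' -> no flip
Dir SE: opp run (4,3), next='.' -> no flip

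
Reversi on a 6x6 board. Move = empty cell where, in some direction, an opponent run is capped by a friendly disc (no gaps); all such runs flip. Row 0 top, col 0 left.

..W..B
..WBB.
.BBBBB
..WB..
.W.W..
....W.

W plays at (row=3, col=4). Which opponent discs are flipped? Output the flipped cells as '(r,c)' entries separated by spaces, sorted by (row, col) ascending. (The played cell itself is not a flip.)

Dir NW: opp run (2,3) capped by W -> flip
Dir N: opp run (2,4) (1,4), next='.' -> no flip
Dir NE: opp run (2,5), next=edge -> no flip
Dir W: opp run (3,3) capped by W -> flip
Dir E: first cell '.' (not opp) -> no flip
Dir SW: first cell 'W' (not opp) -> no flip
Dir S: first cell '.' (not opp) -> no flip
Dir SE: first cell '.' (not opp) -> no flip

Answer: (2,3) (3,3)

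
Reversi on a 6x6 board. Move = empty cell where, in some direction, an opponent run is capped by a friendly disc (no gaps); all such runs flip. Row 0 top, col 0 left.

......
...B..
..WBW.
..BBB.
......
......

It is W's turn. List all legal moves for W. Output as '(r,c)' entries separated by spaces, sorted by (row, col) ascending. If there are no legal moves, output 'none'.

(0,2): flips 1 -> legal
(0,3): no bracket -> illegal
(0,4): flips 1 -> legal
(1,2): no bracket -> illegal
(1,4): no bracket -> illegal
(2,1): no bracket -> illegal
(2,5): no bracket -> illegal
(3,1): no bracket -> illegal
(3,5): no bracket -> illegal
(4,1): no bracket -> illegal
(4,2): flips 2 -> legal
(4,3): no bracket -> illegal
(4,4): flips 2 -> legal
(4,5): no bracket -> illegal

Answer: (0,2) (0,4) (4,2) (4,4)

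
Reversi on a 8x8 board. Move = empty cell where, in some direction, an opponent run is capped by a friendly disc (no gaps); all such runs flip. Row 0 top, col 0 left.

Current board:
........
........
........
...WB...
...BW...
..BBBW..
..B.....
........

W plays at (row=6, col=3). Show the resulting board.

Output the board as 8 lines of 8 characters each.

Place W at (6,3); scan 8 dirs for brackets.
Dir NW: opp run (5,2), next='.' -> no flip
Dir N: opp run (5,3) (4,3) capped by W -> flip
Dir NE: opp run (5,4), next='.' -> no flip
Dir W: opp run (6,2), next='.' -> no flip
Dir E: first cell '.' (not opp) -> no flip
Dir SW: first cell '.' (not opp) -> no flip
Dir S: first cell '.' (not opp) -> no flip
Dir SE: first cell '.' (not opp) -> no flip
All flips: (4,3) (5,3)

Answer: ........
........
........
...WB...
...WW...
..BWBW..
..BW....
........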